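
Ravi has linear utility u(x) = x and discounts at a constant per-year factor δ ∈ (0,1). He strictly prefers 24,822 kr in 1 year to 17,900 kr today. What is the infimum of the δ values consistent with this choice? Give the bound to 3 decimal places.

δ > 0.721

Under u(x) = x this choice says 17900 < δ·24822.
Dividing through by 24822 gives δ > 0.72113.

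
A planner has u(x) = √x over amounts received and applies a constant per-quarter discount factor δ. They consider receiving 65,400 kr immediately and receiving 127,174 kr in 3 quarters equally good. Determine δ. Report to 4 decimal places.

δ ≈ 0.8951

The payoff in 3 quarters is discounted by δ^3, so u(65400) = δ^3·u(127174) and δ^3 = u(65400)/u(127174).
Since u(x) = √x, δ^3 = √(65400/127174) = 0.71712.
So δ = 0.71712^(1/3) ≈ 0.8951.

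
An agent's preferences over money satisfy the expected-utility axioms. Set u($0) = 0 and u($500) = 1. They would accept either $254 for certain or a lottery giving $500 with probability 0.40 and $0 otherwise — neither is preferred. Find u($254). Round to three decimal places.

The indifference gives u($254) = 0.40·u($500) + 0.60·u($0) = 0.40·1 + 0.60·0 = 0.40.

0.400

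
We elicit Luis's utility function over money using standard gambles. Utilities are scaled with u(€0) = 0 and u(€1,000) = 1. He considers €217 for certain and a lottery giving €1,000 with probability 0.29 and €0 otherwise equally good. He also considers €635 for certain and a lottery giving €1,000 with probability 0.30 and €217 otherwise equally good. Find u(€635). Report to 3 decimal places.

First, u(€217) = 0.29·u(€1,000) + 0.71·u(€0) = 0.29.
Chaining: u(€635) = 0.30·1.00 + 0.70·0.29 = 0.5030.

0.503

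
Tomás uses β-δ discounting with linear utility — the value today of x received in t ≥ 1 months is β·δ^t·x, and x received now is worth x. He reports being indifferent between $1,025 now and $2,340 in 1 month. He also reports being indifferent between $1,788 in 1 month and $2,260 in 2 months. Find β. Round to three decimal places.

Both payoffs in the second observation are in the future, so β drops out: δ^1·1788 = δ^2·2260 ⇒ δ = 1788/2260 = 0.79115.
The first indifference: 1025 = β·δ·2340, so β = 1025/(δ·2340) = 1025/(0.79115·2340) ≈ 0.554.

β ≈ 0.554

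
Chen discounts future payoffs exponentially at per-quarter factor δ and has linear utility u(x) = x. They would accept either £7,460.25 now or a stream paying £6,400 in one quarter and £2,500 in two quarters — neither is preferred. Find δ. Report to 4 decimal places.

δ ≈ 0.8700

Equating present values: 7460.25 = 6400δ + 2500δ².
That is, 2500δ² + 6400δ − 7460.25 = 0, a quadratic in δ.
The positive root is δ = [−6400 + √(6400² + 4·2500·7460.25)] / (2·2500) = (−6400 + 10750.000)/5000 ≈ 0.8700.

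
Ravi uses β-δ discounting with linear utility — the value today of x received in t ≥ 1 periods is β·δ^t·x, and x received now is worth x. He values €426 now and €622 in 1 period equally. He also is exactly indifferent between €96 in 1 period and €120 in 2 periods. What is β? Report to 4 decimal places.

Both payoffs in the second observation are in the future, so β drops out: δ^1·96 = δ^2·120 ⇒ δ = 96/120 = 0.80000.
Substituting δ into 426 = β·δ·622: β = 426/(497.600) ≈ 0.8561.

β ≈ 0.8561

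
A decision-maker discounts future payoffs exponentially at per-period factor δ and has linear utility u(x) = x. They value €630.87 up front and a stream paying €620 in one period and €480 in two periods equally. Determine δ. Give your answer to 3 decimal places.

δ ≈ 0.670

Present value of the stream is 620·δ + 480·δ². Indifference gives 620δ + 480δ² = 630.87.
So 480δ² + 620δ − 630.87 = 0.
The positive root is δ = [−620 + √(620² + 4·480·630.87)] / (2·480) = (−620 + 1263.198)/960 ≈ 0.670.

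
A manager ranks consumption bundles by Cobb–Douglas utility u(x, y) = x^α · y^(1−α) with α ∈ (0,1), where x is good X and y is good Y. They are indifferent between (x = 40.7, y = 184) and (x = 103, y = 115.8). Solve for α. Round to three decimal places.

α ≈ 0.333

Indifference: 40.7^α · 184^(1−α) = 103^α · 115.8^(1−α).
(40.7/103)^α = (115.8/184)^(1−α); take logs: α·ln(40.7/103) = (1−α)·ln(115.8/184), i.e. α·-0.928501 = (1−α)·-0.463071.
So α/(1−α) = (-0.463071)/(-0.928501) = 0.498730, and α = 0.498730/1.498730 ≈ 0.333.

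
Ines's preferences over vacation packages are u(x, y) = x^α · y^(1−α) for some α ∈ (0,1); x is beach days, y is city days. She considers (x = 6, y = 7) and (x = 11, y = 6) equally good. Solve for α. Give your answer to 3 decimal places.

α ≈ 0.203

Set the two utilities equal: 6^α·7^(1−α) = 11^α·6^(1−α).
Rearrange to (6/11)^α = (6/7)^(1−α) and take logs: α·-0.606136 = (1−α)·-0.154151.
So α/(1−α) = (-0.154151)/(-0.606136) = 0.254318, and α = 0.254318/1.254318 ≈ 0.203.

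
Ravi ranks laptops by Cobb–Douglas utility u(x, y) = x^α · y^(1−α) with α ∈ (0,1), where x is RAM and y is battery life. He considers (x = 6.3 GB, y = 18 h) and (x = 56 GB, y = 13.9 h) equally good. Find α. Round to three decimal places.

α ≈ 0.106

Indifference: 6.3^α · 18^(1−α) = 56^α · 13.9^(1−α).
(6.3/56)^α = (13.9/18)^(1−α); take logs: α·ln(6.3/56) = (1−α)·ln(13.9/18), i.e. α·-2.184802 = (1−α)·-0.258483.
So α/(1−α) = (-0.258483)/(-2.184802) = 0.118310, and α = 0.118310/1.118310 ≈ 0.106.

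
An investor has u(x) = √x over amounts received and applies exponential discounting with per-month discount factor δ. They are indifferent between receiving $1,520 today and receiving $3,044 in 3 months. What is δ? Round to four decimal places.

Indifference means u(1520) = δ^3 · u(3044), so δ^3 = u(1520)/u(3044).
With u(x) = √x: δ^3 = √1520/√3044 = √(1520/3044) = 0.70664.
Taking the cube root: δ = 0.70664^(1/3) ≈ 0.8907.

δ ≈ 0.8907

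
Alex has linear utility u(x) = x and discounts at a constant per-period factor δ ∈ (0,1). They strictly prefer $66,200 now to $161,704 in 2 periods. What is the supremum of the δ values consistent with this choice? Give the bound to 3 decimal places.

The preference means 66200 > δ^2·161704.
So δ^2 < 66200/161704 = 0.40939; taking the square root of both positive sides preserves the inequality.
δ < 0.40939^(1/2) = 0.640.

δ < 0.640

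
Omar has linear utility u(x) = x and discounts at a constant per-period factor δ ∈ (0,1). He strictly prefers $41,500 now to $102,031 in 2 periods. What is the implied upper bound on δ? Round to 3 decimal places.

Under u(x) = x this choice says 41500 > δ^2·102031.
So δ^2 < 41500/102031 = 0.40674; taking the square root of both positive sides preserves the inequality.
δ < 0.40674^(1/2) = 0.638.

δ < 0.638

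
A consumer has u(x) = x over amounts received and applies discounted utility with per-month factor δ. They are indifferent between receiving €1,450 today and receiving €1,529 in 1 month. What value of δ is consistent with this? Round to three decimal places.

δ ≈ 0.948

The payoff in 1 month is discounted by δ, so u(1450) = δ·u(1529) and δ = u(1450)/u(1529).
With u(x) = x: δ = 1450/1529 = 0.94833.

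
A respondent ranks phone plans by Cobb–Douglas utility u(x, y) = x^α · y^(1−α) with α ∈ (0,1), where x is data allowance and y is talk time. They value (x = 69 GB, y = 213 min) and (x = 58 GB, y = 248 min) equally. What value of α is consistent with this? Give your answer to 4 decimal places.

α ≈ 0.4670

Set the two utilities equal: 69^α·213^(1−α) = 58^α·248^(1−α).
Rearrange to (69/58)^α = (248/213)^(1−α) and take logs: α·0.1736635 = (1−α)·0.1521366.
Thus α·(0.3258001) = 0.1521366, so α = 0.1521366/0.3258001 ≈ 0.4670.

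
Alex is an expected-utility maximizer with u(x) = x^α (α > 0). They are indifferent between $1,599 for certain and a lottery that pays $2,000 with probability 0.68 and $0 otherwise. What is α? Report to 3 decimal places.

α ≈ 1.723

The lottery's expected utility is 0.68·u(2000) + 0.32·u(0) = 0.68·2000^α (since u(0) = 0 for α > 0).
Indifference: 1599^α = 0.68·2000^α, so (1599/2000)^α = 0.68.
α = ln(0.68) / ln(1599/2000) = -0.385662/-0.223769 ≈ 1.723.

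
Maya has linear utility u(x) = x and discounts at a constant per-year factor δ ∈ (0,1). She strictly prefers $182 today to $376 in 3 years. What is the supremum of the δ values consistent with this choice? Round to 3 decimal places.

δ < 0.785

The preference means 182 > δ^3·376.
So δ^3 < 182/376 = 0.48404; taking the cube root of both positive sides preserves the inequality.
δ < 0.48404^(1/3) = 0.785.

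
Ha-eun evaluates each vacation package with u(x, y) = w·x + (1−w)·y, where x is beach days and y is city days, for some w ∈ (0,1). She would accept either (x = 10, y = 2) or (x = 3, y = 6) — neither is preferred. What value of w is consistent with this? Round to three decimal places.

Indifference: w·10 + (1−w)·2 = w·3 + (1−w)·6.
Collecting terms: w·7 = (1−w)·4.
The marginal rate of substitution is 4/7, so w = 4/(7+4) = 0.364.

w = 0.364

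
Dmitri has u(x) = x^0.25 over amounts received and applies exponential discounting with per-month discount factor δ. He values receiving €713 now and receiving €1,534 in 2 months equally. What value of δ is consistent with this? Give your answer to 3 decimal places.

δ ≈ 0.909

Equating discounted utilities: u(713) = δ^2·u(1534) ⇒ δ^2 = u(713)/u(1534).
With u(x) = x^0.25: δ^2 = 713^0.25/1534^0.25 = (713/1534)^0.25 = 0.82569.
So δ = 0.82569^(1/2) ≈ 0.909.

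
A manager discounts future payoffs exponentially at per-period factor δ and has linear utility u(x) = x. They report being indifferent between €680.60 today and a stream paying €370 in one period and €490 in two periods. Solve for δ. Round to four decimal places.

δ ≈ 0.8600

Present value of the stream is 370·δ + 490·δ². Indifference gives 370δ + 490δ² = 680.60.
Rearranged: 490δ² + 370δ − 680.60 = 0.
δ = (−370 + √(370² + 4·490·680.60)) / (2·490) = (−370 + √1470876.00) / 980 ≈ 0.8600.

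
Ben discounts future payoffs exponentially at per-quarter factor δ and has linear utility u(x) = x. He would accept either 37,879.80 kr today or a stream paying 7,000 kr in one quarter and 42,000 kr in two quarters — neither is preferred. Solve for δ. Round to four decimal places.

Equating present values: 37879.80 = 7000δ + 42000δ².
That is, 42000δ² + 7000δ − 37879.80 = 0, a quadratic in δ.
By the quadratic formula (taking the positive root), δ = (−7000 + √6412806400.00) / 84000 ≈ 0.8700.

δ ≈ 0.8700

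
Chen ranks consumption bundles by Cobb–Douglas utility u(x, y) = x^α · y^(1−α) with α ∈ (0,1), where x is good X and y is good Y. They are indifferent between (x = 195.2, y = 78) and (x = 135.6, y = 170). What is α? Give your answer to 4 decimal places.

Set the two utilities equal: 195.2^α·78^(1−α) = 135.6^α·170^(1−α).
(195.2/135.6)^α = (170/78)^(1−α); take logs: α·ln(195.2/135.6) = (1−α)·ln(170/78), i.e. α·0.3643153 = (1−α)·0.7790896.
With A = 0.3643153 and B = 0.7790896: α·A = (1−α)·B, so α = B/(A+B) = 0.7790896/1.1434049 ≈ 0.6814.

α ≈ 0.6814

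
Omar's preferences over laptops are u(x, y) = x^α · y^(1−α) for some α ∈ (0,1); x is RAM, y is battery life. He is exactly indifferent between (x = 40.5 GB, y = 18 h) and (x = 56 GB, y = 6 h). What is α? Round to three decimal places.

Indifference: 40.5^α · 18^(1−α) = 56^α · 6^(1−α).
(40.5/56)^α = (6/18)^(1−α); take logs: α·ln(40.5/56) = (1−α)·ln(6/18), i.e. α·-0.324050 = (1−α)·-1.098612.
So α/(1−α) = (-1.098612)/(-0.324050) = 3.390255, and α = 3.390255/4.390255 ≈ 0.772.

α ≈ 0.772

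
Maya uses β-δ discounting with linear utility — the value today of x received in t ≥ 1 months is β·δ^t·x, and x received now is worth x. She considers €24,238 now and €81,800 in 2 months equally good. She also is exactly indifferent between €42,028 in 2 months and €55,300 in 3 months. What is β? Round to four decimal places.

From the later pair, β·δ^2·42028 = β·δ^3·55300; dividing through, δ = 42028/55300 = 0.76000.
Substituting δ into 24238 = β·δ^2·81800: β = 24238/(47247.680) ≈ 0.5130.

β ≈ 0.5130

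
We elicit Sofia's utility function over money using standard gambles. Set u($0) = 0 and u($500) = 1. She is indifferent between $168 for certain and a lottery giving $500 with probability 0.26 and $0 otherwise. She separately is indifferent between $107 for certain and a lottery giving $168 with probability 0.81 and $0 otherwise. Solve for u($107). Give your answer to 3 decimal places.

The first gamble pins u($168): it must equal 0.26·1 + 0.74·0 = 0.26.
Chaining: u($107) = 0.81·0.26 + 0.19·0.00 = 0.2106.

0.211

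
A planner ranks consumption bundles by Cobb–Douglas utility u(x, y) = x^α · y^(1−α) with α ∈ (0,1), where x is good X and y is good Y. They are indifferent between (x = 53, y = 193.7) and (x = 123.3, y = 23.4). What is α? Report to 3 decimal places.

α ≈ 0.715

The Cobb–Douglas utilities coincide, so 53^α·193.7^(1−α) = 123.3^α·23.4^(1−α).
Rearrange to (53/123.3)^α = (23.4/193.7)^(1−α) and take logs: α·-0.844328 = (1−α)·-2.113575.
So α/(1−α) = (-2.113575)/(-0.844328) = 2.503263, and α = 2.503263/3.503263 ≈ 0.715.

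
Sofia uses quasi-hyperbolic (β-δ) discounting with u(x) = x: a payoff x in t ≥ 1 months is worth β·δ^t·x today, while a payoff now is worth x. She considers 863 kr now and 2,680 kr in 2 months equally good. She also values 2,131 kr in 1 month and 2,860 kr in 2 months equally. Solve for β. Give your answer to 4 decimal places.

The second indifference involves only future payoffs, so β cancels: β·δ^1·2131 = β·δ^2·2860, giving δ = 2131/2860 = 0.74510.
The first indifference: 863 = β·δ^2·2680, so β = 863/(δ^2·2680) = 863/(0.55518·2680) ≈ 0.5800.

β ≈ 0.5800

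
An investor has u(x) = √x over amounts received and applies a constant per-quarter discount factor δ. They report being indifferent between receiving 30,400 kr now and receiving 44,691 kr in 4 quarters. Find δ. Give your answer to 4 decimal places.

δ ≈ 0.9530

The payoff in 4 quarters is discounted by δ^4, so u(30400) = δ^4·u(44691) and δ^4 = u(30400)/u(44691).
With u(x) = √x: δ^4 = √30400/√44691 = √(30400/44691) = 0.82476.
Taking the 4th root: δ = 0.82476^(1/4) ≈ 0.9530.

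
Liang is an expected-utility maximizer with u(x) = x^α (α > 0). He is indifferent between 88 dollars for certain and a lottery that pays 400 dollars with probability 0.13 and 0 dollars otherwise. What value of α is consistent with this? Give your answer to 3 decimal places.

EU(lottery) = 0.13·400^α + 0.87·0 = 0.13·400^α.
Setting u(88) equal to that: 88^α = 0.13·400^α ⇒ (88/400)^α = 0.13.
Take logs: α = ln 0.13 / ln(88/400) ≈ 1.34746.

α ≈ 1.347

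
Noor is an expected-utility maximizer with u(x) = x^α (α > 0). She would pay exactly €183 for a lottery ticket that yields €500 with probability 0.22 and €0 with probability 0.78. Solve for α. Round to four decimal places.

Since u(0) = 0, the lottery's EU is 0.22·500^α.
Setting u(183) equal to that: 183^α = 0.22·500^α ⇒ (183/500)^α = 0.22.
α = ln(0.22) / ln(183/500) = -1.5141277/-1.0051219 ≈ 1.5064.

α ≈ 1.5064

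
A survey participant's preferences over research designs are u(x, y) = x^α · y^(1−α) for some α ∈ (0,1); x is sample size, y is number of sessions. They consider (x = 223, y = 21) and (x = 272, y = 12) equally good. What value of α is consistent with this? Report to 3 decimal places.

α ≈ 0.738

Set the two utilities equal: 223^α·21^(1−α) = 272^α·12^(1−α).
(223/272)^α = (12/21)^(1−α); take logs: α·ln(223/272) = (1−α)·ln(12/21), i.e. α·-0.198630 = (1−α)·-0.559616.
Thus α·(-0.758246) = -0.559616, so α = -0.559616/-0.758246 ≈ 0.738.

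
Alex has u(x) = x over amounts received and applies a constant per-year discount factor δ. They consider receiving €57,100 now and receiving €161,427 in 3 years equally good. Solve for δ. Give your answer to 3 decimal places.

δ ≈ 0.707

Equating discounted utilities: u(57100) = δ^3·u(161427) ⇒ δ^3 = u(57100)/u(161427).
With u(x) = x: δ^3 = 57100/161427 = 0.35372.
Hence δ = (0.35372)^(1/3) = 0.70722.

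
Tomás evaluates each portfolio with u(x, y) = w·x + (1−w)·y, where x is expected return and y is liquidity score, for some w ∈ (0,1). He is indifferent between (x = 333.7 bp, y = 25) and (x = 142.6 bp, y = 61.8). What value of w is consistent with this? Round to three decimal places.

w = 0.161

Indifference: w·333.7 + (1−w)·25 = w·142.6 + (1−w)·61.8.
Collecting terms: w·191.1 = (1−w)·36.8.
So w/(1−w) = 36.8/191.1 = 0.1926, giving w = 36.8/(191.1+36.8) = 0.161.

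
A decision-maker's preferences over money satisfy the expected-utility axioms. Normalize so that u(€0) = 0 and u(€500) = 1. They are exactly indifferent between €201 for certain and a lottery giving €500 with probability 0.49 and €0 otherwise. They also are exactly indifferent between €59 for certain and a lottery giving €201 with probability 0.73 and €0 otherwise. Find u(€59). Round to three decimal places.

From the first indifference, u(€201) = 0.49·u(€500) + 0.51·u(€0) = 0.49·1 + 0.51·0 = 0.49.
Chaining: u(€59) = 0.73·0.49 + 0.27·0.00 = 0.3577.

0.358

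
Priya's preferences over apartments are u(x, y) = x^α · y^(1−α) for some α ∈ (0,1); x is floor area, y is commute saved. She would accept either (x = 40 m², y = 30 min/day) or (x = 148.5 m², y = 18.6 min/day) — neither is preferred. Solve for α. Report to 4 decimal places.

α ≈ 0.2671

The Cobb–Douglas utilities coincide, so 40^α·30^(1−α) = 148.5^α·18.6^(1−α).
Rearrange to (40/148.5)^α = (18.6/30)^(1−α) and take logs: α·-1.3117055 = (1−α)·-0.4780358.
So α/(1−α) = (-0.4780358)/(-1.3117055) = 0.3644384, and α = 0.3644384/1.3644384 ≈ 0.2671.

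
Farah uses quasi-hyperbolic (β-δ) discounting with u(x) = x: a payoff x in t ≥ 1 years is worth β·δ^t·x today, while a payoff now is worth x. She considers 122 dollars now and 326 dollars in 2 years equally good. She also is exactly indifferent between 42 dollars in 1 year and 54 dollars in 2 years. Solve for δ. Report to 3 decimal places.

δ ≈ 0.778

From the later pair, β·δ^1·42 = β·δ^2·54; dividing through, δ = 42/54 = 0.77778.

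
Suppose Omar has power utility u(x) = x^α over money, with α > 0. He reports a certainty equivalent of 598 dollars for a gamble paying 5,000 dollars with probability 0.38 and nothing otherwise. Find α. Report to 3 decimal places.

α ≈ 0.456

EU(lottery) = 0.38·5000^α + 0.62·0 = 0.38·5000^α.
Indifference: 598^α = 0.38·5000^α, so (598/5000)^α = 0.38.
Take logs: α = ln 0.38 / ln(598/5000) ≈ 0.45563.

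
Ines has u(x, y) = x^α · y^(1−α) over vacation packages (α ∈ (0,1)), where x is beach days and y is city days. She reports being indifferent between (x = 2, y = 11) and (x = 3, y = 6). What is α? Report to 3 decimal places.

The Cobb–Douglas utilities coincide, so 2^α·11^(1−α) = 3^α·6^(1−α).
(2/3)^α = (6/11)^(1−α); take logs: α·ln(2/3) = (1−α)·ln(6/11), i.e. α·-0.405465 = (1−α)·-0.606136.
So α/(1−α) = (-0.606136)/(-0.405465) = 1.494916, and α = 1.494916/2.494916 ≈ 0.599.

α ≈ 0.599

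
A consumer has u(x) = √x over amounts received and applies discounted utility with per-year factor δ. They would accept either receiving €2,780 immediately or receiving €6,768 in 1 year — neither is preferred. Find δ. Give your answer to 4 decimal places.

δ ≈ 0.6409

Equating discounted utilities: u(2780) = δ·u(6768) ⇒ δ = u(2780)/u(6768).
With u(x) = √x: δ = √2780/√6768 = √(2780/6768) = 0.64090.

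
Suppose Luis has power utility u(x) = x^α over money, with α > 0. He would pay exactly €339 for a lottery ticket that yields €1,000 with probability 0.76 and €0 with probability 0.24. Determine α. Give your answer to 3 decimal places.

α ≈ 0.254

EU(lottery) = 0.76·1000^α + 0.24·0 = 0.76·1000^α.
Setting u(339) equal to that: 339^α = 0.76·1000^α ⇒ (339/1000)^α = 0.76.
Take logs: α = ln 0.76 / ln(339/1000) ≈ 0.25370.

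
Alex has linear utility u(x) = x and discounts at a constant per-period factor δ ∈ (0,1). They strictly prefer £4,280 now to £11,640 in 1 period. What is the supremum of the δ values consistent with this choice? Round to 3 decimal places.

Comparing present values: 4280 > δ·11640.
So δ < 4280/11640 = 0.36770.

δ < 0.368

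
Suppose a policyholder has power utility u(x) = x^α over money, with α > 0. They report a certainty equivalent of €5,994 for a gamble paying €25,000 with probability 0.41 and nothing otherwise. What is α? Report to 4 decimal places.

Since u(0) = 0, the lottery's EU is 0.41·25000^α.
Setting u(5994) equal to that: 5994^α = 0.41·25000^α ⇒ (5994/25000)^α = 0.41.
Taking logs: α·ln(5994/25000) = ln(0.41), so α = -0.8915981 / -1.4281169 ≈ 0.6243.

α ≈ 0.6243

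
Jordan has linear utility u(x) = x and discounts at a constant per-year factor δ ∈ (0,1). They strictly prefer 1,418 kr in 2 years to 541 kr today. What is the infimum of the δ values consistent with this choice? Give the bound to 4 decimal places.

δ > 0.6177

Under u(x) = x this choice says 541 < δ^2·1418.
So δ^2 > 541/1418 = 0.38152; taking the square root of both positive sides preserves the inequality.
δ > (541/1418)^(1/2) ≈ 0.6177.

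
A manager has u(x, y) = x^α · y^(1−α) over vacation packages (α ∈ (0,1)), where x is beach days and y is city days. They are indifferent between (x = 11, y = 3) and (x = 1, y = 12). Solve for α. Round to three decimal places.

The Cobb–Douglas utilities coincide, so 11^α·3^(1−α) = 1^α·12^(1−α).
(11/1)^α = (12/3)^(1−α); take logs: α·ln(11/1) = (1−α)·ln(12/3), i.e. α·2.397895 = (1−α)·1.386294.
With A = 2.397895 and B = 1.386294: α·A = (1−α)·B, so α = B/(A+B) = 1.386294/3.784189 ≈ 0.366.

α ≈ 0.366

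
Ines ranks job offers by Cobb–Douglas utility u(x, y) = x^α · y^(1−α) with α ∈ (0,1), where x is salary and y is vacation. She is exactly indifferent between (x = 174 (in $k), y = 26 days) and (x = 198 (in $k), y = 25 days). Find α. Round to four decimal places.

Indifference: 174^α · 26^(1−α) = 198^α · 25^(1−α).
Taking logs: α·ln 174 + (1−α)·ln 26 = α·ln 198 + (1−α)·ln 25, i.e. α·-0.1292117 = (1−α)·-0.0392207.
Thus α·(-0.1684324) = -0.0392207, so α = -0.0392207/-0.1684324 ≈ 0.2329.

α ≈ 0.2329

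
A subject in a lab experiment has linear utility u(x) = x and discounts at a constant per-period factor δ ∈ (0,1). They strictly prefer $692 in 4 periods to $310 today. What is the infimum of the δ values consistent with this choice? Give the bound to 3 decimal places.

Comparing present values: 310 < δ^4·692.
So δ^4 > 310/692 = 0.44798; taking the 4th root of both positive sides preserves the inequality.
δ > (310/692)^(1/4) ≈ 0.818.

δ > 0.818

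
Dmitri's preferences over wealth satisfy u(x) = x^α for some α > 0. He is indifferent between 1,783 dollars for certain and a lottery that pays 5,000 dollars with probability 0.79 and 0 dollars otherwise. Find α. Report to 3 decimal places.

α ≈ 0.229

Since u(0) = 0, the lottery's EU is 0.79·5000^α.
Equating: 1783^α = 0.79·5000^α, i.e. 0.3566^α = 0.79.
α = ln(0.79) / ln(1783/5000) = -0.235722/-1.031141 ≈ 0.229.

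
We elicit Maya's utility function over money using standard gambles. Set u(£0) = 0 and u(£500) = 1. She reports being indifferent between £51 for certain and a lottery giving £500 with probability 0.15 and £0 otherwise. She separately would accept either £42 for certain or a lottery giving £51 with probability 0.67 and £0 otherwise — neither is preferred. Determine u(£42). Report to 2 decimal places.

0.10

First, u(£51) = 0.15·u(£500) + 0.85·u(£0) = 0.15.
Chaining: u(£42) = 0.67·0.15 + 0.33·0.00 = 0.1005.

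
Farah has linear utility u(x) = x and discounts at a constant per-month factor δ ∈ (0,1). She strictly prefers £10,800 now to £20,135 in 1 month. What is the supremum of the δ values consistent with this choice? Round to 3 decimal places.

δ < 0.536

The preference means 10800 > δ·20135.
So δ < 10800/20135 = 0.53638.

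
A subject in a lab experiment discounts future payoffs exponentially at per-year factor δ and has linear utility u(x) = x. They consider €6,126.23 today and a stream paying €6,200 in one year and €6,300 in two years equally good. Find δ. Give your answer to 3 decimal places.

δ ≈ 0.610

Equating present values: 6126.23 = 6200δ + 6300δ².
Rearranged: 6300δ² + 6200δ − 6126.23 = 0.
δ = (−6200 + √(6200² + 4·6300·6126.23)) / (2·6300) = (−6200 + √192820996.00) / 12600 ≈ 0.610.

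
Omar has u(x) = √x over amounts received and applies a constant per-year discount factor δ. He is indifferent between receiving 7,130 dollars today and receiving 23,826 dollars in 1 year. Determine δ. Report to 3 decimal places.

δ ≈ 0.547

Indifference means u(7130) = δ · u(23826), so δ = u(7130)/u(23826).
With u(x) = √x: δ = √7130/√23826 = √(7130/23826) = 0.54704.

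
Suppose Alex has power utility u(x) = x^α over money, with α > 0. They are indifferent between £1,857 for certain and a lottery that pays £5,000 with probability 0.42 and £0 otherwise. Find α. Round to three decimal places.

EU(lottery) = 0.42·5000^α + 0.58·0 = 0.42·5000^α.
Indifference: 1857^α = 0.42·5000^α, so (1857/5000)^α = 0.42.
Take logs: α = ln 0.42 / ln(1857/5000) ≈ 0.87584.

α ≈ 0.876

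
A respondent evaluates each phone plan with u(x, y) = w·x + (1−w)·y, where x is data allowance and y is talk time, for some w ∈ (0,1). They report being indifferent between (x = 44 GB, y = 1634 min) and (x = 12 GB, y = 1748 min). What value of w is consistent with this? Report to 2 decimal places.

Equating utilities: w·44 + (1−w)·1634 = w·12 + (1−w)·1748.
w·(44−12) = (1−w)·(1748−1634), i.e. w·32 = (1−w)·114.
The marginal rate of substitution is 114/32, so w = 114/(32+114) = 0.78.

w = 0.78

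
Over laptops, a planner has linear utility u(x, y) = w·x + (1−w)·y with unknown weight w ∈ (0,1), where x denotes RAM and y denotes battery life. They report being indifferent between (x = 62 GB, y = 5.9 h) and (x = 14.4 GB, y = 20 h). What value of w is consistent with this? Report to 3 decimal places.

w = 0.229

Indifference: w·62 + (1−w)·5.9 = w·14.4 + (1−w)·20.
Rearranging, 47.6·w − 14.1·(1−w) = 0.
The marginal rate of substitution is 14.1/47.6, so w = 14.1/(47.6+14.1) = 0.229.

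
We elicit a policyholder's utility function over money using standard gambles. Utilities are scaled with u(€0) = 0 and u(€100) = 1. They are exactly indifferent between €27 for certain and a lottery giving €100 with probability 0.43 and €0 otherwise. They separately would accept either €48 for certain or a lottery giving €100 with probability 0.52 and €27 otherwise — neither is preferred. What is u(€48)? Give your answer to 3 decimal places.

From the first indifference, u(€27) = 0.43·u(€100) + 0.57·u(€0) = 0.43·1 + 0.57·0 = 0.43.
Then u(€48) = 0.52·u(€100) + 0.48·u(€27) = 0.52·1.00 + 0.48·0.43 = 0.7264.

0.726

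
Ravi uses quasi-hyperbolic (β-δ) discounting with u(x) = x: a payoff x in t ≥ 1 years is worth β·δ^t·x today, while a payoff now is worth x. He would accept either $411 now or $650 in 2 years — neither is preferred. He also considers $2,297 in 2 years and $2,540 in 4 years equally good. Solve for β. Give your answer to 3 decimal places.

β ≈ 0.699

The second indifference involves only future payoffs, so β cancels: β·δ^2·2297 = β·δ^4·2540, giving δ^2 = 2297/2540 = 0.90433, so δ = 0.95096.
The first indifference: 411 = β·δ^2·650, so β = 411/(δ^2·650) = 411/(0.90433·650) ≈ 0.699.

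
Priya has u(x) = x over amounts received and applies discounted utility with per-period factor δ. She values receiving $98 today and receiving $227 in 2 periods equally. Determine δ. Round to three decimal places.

The payoff in 2 periods is discounted by δ^2, so u(98) = δ^2·u(227) and δ^2 = u(98)/u(227).
With u(x) = x: δ^2 = 98/227 = 0.43172.
Hence δ = (0.43172)^(1/2) = 0.65705.

δ ≈ 0.657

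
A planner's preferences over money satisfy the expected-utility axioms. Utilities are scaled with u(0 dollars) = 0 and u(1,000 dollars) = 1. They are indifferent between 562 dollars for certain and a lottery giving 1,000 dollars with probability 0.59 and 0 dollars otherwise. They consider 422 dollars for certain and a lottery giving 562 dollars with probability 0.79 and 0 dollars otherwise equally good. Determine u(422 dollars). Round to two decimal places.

0.47

First, u(562 dollars) = 0.59·u(1,000 dollars) + 0.41·u(0 dollars) = 0.59.
Then u(422 dollars) = 0.79·u(562 dollars) + 0.21·u(0 dollars) = 0.79·0.59 + 0.21·0.00 = 0.4661.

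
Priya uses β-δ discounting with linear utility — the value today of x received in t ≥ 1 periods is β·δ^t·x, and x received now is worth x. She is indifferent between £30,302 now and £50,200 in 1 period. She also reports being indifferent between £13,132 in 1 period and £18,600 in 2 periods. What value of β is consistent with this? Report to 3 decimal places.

β ≈ 0.855

The second indifference involves only future payoffs, so β cancels: β·δ^1·13132 = β·δ^2·18600, giving δ = 13132/18600 = 0.70602.
Substituting δ into 30302 = β·δ·50200: β = 30302/(35442.280) ≈ 0.855.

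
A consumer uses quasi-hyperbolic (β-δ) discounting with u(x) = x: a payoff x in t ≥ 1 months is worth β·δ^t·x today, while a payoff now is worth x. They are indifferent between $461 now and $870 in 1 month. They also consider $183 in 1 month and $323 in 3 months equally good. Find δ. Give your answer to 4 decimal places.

δ ≈ 0.7527

Both payoffs in the second observation are in the future, so β drops out: δ^1·183 = δ^3·323 ⇒ δ^2 = 183/323 = 0.56656, so δ = 0.75270.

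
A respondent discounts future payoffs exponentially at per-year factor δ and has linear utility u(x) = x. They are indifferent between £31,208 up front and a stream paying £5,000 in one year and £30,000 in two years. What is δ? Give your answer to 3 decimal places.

The stream is worth 5000δ + 30000δ² today, so 5000δ + 30000δ² = 31208.
That is, 30000δ² + 5000δ − 31208 = 0, a quadratic in δ.
By the quadratic formula (taking the positive root), δ = (−5000 + √3769960000.00) / 60000 ≈ 0.940.

δ ≈ 0.940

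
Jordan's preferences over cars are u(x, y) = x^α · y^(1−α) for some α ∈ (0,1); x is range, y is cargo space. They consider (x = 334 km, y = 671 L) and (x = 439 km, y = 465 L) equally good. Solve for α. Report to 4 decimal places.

Set the two utilities equal: 334^α·671^(1−α) = 439^α·465^(1−α).
Taking logs: α·ln 334 + (1−α)·ln 671 = α·ln 439 + (1−α)·ln 465, i.e. α·-0.2733584 = (1−α)·-0.3667317.
Thus α·(-0.6400901) = -0.3667317, so α = -0.3667317/-0.6400901 ≈ 0.5729.

α ≈ 0.5729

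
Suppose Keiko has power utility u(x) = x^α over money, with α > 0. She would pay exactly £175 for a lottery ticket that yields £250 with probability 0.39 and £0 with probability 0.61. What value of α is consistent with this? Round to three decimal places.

α ≈ 2.640

EU(lottery) = 0.39·250^α + 0.61·0 = 0.39·250^α.
Equating: 175^α = 0.39·250^α, i.e. 0.7000^α = 0.39.
α = ln(0.39) / ln(175/250) = -0.941609/-0.356675 ≈ 2.640.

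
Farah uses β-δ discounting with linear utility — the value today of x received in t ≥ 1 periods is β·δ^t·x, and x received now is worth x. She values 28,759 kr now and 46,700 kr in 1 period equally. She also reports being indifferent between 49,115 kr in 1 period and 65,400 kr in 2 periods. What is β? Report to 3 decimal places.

From the later pair, β·δ^1·49115 = β·δ^2·65400; dividing through, δ = 49115/65400 = 0.75099.
Substituting δ into 28759 = β·δ·46700: β = 28759/(35071.414) ≈ 0.820.

β ≈ 0.820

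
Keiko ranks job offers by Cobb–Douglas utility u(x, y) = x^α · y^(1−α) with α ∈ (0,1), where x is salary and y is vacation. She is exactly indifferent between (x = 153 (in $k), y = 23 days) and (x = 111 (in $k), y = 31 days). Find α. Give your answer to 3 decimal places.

α ≈ 0.482

Set the two utilities equal: 153^α·23^(1−α) = 111^α·31^(1−α).
Taking logs: α·ln 153 + (1−α)·ln 23 = α·ln 111 + (1−α)·ln 31, i.e. α·0.320908 = (1−α)·0.298493.
So α/(1−α) = (0.298493)/(0.320908) = 0.930151, and α = 0.930151/1.930151 ≈ 0.482.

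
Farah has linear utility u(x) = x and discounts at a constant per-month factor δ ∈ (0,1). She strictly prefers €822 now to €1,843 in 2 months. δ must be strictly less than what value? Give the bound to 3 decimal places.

δ < 0.668

Under u(x) = x this choice says 822 > δ^2·1843.
Dividing by 1843: δ^2 < 0.44601. Both sides are positive, so the square root keeps the direction.
δ < (822/1843)^(1/2) ≈ 0.668.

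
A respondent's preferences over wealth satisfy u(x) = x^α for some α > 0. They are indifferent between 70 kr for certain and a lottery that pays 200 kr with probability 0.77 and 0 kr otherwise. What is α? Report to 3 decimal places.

α ≈ 0.249

EU(lottery) = 0.77·200^α + 0.23·0 = 0.77·200^α.
Indifference: 70^α = 0.77·200^α, so (70/200)^α = 0.77.
Taking logs: α·ln(70/200) = ln(0.77), so α = -0.261365 / -1.049822 ≈ 0.249.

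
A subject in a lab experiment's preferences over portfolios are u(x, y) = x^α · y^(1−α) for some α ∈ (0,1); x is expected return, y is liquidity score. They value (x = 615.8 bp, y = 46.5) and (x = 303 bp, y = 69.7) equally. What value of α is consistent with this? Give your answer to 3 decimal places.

The Cobb–Douglas utilities coincide, so 615.8^α·46.5^(1−α) = 303^α·69.7^(1−α).
Rearrange to (615.8/303)^α = (69.7/46.5)^(1−α) and take logs: α·0.709189 = (1−α)·0.404748.
Thus α·(1.113937) = 0.404748, so α = 0.404748/1.113937 ≈ 0.363.

α ≈ 0.363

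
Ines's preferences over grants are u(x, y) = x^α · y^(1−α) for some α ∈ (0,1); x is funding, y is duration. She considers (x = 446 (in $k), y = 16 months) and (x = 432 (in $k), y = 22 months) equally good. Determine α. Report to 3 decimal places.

Indifference: 446^α · 16^(1−α) = 432^α · 22^(1−α).
Taking logs: α·ln 446 + (1−α)·ln 16 = α·ln 432 + (1−α)·ln 22, i.e. α·0.031893 = (1−α)·0.318454.
Thus α·(0.350347) = 0.318454, so α = 0.318454/0.350347 ≈ 0.909.

α ≈ 0.909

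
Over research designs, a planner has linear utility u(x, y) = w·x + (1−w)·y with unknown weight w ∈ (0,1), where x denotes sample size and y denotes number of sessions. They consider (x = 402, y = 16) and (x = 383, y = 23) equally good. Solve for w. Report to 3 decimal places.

w = 0.269

u(402,16) = u(383,23) means w·402 + (1−w)·16 = w·383 + (1−w)·23.
Collecting terms: w·19 = (1−w)·7.
The marginal rate of substitution is 7/19, so w = 7/(19+7) = 0.269.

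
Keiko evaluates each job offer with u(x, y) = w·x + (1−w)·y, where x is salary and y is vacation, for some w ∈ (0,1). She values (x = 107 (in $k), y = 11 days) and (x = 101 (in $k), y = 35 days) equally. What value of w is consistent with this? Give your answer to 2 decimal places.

w = 0.80

Indifference: w·107 + (1−w)·11 = w·101 + (1−w)·35.
w·(107−101) = (1−w)·(35−11), i.e. w·6 = (1−w)·24.
Hence w = 24/(6+24) = 24/30 = 0.80.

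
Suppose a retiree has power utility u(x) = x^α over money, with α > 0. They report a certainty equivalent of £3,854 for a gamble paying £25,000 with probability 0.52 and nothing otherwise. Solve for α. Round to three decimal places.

The lottery's expected utility is 0.52·u(25000) + 0.48·u(0) = 0.52·25000^α (since u(0) = 0 for α > 0).
Setting u(3854) equal to that: 3854^α = 0.52·25000^α ⇒ (3854/25000)^α = 0.52.
α = ln(0.52) / ln(3854/25000) = -0.653926/-1.869764 ≈ 0.350.

α ≈ 0.350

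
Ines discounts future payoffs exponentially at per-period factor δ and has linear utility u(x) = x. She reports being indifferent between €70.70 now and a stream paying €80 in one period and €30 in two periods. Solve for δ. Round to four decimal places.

The stream is worth 80δ + 30δ² today, so 80δ + 30δ² = 70.70.
That is, 30δ² + 80δ − 70.70 = 0, a quadratic in δ.
δ = (−80 + √(80² + 4·30·70.70)) / (2·30) = (−80 + √14884.00) / 60 ≈ 0.7000.

δ ≈ 0.7000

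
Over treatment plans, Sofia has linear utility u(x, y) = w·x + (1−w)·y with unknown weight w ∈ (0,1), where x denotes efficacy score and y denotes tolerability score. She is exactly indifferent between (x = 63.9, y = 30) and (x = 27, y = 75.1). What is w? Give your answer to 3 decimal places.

w = 0.550

Equating utilities: w·63.9 + (1−w)·30 = w·27 + (1−w)·75.1.
Collecting terms: w·36.9 = (1−w)·45.1.
Hence w = 45.1/(36.9+45.1) = 45.1/82 = 0.550.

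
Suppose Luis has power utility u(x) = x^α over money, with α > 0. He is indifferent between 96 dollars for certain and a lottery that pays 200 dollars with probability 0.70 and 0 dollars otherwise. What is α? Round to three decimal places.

α ≈ 0.486

EU(lottery) = 0.70·200^α + 0.30·0 = 0.70·200^α.
Equating: 96^α = 0.70·200^α, i.e. 0.4800^α = 0.70.
Take logs: α = ln 0.70 / ln(96/200) ≈ 0.48595.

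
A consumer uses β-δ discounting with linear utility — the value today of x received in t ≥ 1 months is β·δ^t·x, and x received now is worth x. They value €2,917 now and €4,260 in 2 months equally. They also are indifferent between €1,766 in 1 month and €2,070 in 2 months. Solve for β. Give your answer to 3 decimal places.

From the later pair, β·δ^1·1766 = β·δ^2·2070; dividing through, δ = 1766/2070 = 0.85314.
Now use the now-vs-future pair: 2917 = β·δ^2·4260 gives β = 2917/(0.72785·4260) ≈ 0.941.

β ≈ 0.941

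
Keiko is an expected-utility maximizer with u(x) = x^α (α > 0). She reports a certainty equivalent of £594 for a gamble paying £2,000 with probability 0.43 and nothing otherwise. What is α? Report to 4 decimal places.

α ≈ 0.6952

EU(lottery) = 0.43·2000^α + 0.57·0 = 0.43·2000^α.
Indifference: 594^α = 0.43·2000^α, so (594/2000)^α = 0.43.
α = ln(0.43) / ln(594/2000) = -0.8439701/-1.2140231 ≈ 0.6952.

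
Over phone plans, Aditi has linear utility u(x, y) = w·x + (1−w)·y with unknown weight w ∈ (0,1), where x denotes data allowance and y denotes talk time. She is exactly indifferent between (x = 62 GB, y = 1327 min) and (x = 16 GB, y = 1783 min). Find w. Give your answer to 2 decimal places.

u(62,1327) = u(16,1783) means w·62 + (1−w)·1327 = w·16 + (1−w)·1783.
Collecting terms: w·46 = (1−w)·456.
Hence w = 456/(46+456) = 456/502 = 0.91.

w = 0.91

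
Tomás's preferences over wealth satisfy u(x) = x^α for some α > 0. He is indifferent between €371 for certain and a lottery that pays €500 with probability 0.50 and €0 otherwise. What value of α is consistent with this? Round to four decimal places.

α ≈ 2.3228

The lottery's expected utility is 0.50·u(500) + 0.50·u(0) = 0.50·500^α (since u(0) = 0 for α > 0).
Indifference: 371^α = 0.50·500^α, so (371/500)^α = 0.50.
Taking logs: α·ln(371/500) = ln(0.50), so α = -0.6931472 / -0.2984060 ≈ 2.3228.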